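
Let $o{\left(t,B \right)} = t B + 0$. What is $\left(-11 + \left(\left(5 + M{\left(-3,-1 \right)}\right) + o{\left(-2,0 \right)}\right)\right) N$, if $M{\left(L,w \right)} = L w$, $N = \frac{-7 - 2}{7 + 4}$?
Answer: $\frac{27}{11} \approx 2.4545$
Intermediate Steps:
$o{\left(t,B \right)} = B t$ ($o{\left(t,B \right)} = B t + 0 = B t$)
$N = - \frac{9}{11} \approx -0.81818$
$\left(-11 + \left(\left(5 + M{\left(-3,-1 \right)}\right) + o{\left(-2,0 \right)}\right)\right) N = \left(-11 + \left(\left(5 - -3\right) + 0 \left(-2\right)\right)\right) \left(- \frac{9}{11}\right) = \left(-11 + \left(\left(5 + 3\right) + 0\right)\right) \left(- \frac{9}{11}\right) = \left(-11 + \left(8 + 0\right)\right) \left(- \frac{9}{11}\right) = \left(-11 + 8\right) \left(- \frac{9}{11}\right) = \left(-3\right) \left(- \frac{9}{11}\right) = \frac{27}{11}$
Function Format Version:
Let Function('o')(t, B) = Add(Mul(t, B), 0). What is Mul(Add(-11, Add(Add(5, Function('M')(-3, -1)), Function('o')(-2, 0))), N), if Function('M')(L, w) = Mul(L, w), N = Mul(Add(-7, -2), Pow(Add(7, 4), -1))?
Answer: Rational(27, 11) ≈ 2.4545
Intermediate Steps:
Function('o')(t, B) = Mul(B, t) (Function('o')(t, B) = Add(Mul(B, t), 0) = Mul(B, t))
N = Rational(-9, 11) (N = Mul(-9, Pow(11, -1)) = Mul(-9, Rational(1, 11)) = Rational(-9, 11) ≈ -0.81818)
Mul(Add(-11, Add(Add(5, Function('M')(-3, -1)), Function('o')(-2, 0))), N) = Mul(Add(-11, Add(Add(5, Mul(-3, -1)), Mul(0, -2))), Rational(-9, 11)) = Mul(Add(-11, Add(Add(5, 3), 0)), Rational(-9, 11)) = Mul(Add(-11, Add(8, 0)), Rational(-9, 11)) = Mul(Add(-11, 8), Rational(-9, 11)) = Mul(-3, Rational(-9, 11)) = Rational(27, 11)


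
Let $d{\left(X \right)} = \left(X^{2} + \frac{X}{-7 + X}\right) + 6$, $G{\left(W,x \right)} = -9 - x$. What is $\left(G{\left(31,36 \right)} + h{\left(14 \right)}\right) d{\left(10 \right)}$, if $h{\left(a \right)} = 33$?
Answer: $-1312$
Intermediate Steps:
$d{\left(X \right)} = 6 + X^{2} + \frac{X}{-7 + X}$ ($d{\left(X \right)} = \left(X^{2} + \frac{X}{-7 + X}\right) + 6 = 6 + X^{2} + \frac{X}{-7 + X}$)
$\left(G{\left(31,36 \right)} + h{\left(14 \right)}\right) d{\left(10 \right)} = \left(\left(-9 - 36\right) + 33\right) \frac{-42 + 10^{3} - 7 \cdot 10^{2} + 7 \cdot 10}{-7 + 10} = \left(\left(-9 - 36\right) + 33\right) \frac{-42 + 1000 - 700 + 70}{3} = \left(-45 + 33\right) \frac{-42 + 1000 - 700 + 70}{3} = - 12 \cdot \frac{1}{3} \cdot 328 = \left(-12\right) \frac{328}{3} = -1312$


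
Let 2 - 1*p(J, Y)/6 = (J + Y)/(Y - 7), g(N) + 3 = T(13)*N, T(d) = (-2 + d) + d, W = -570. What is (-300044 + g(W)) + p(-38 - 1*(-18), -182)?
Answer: -19764449/63 ≈ -3.1372e+5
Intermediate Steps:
T(d) = -2 + 2*d
g(N) = -3 + 24*N (g(N) = -3 + (-2 + 2*13)*N = -3 + (-2 + 26)*N = -3 + 24*N)
p(J, Y) = 12 - 6*(J + Y)/(-7 + Y) (p(J, Y) = 12 - 6*(J + Y)/(Y - 7) = 12 - 6*(J + Y)/(-7 + Y))
(-300044 + g(W)) + p(-38 - 1*(-18), -182) = (-300044 + (-3 + 24*(-570))) + 6*(-14 - 182 - (-38 - 1*(-18)))/(-7 - 182) = (-300044 + (-3 - 13680)) + 6*(-14 - 182 - (-38 + 18))/(-189) = (-300044 - 13683) + 6*(-1/189)*(-14 - 182 - 1*(-20)) = -313727 + 6*(-1/189)*(-14 - 182 + 20) = -313727 + 6*(-1/189)*(-176) = -313727 + 352/63 = -19764449/63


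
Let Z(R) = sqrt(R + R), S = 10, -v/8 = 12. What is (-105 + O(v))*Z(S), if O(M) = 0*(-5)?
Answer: -210*sqrt(5) ≈ -469.57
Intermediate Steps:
v = -96 (v = -8*12 = -96)
Z(R) = sqrt(2)*sqrt(R) (Z(R) = sqrt(2*R) = sqrt(2)*sqrt(R))
O(M) = 0
(-105 + O(v))*Z(S) = (-105 + 0)*(sqrt(2)*sqrt(10)) = -210*sqrt(5)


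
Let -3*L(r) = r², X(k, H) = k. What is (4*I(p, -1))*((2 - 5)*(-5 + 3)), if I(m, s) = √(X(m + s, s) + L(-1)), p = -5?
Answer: 8*I*√57 ≈ 60.399*I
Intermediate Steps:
L(r) = -r²/3
I(m, s) = √(-⅓ + m + s) (I(m, s) = √((m + s) - ⅓*(-1)²) = √((m + s) - ⅓*1) = √((m + s) - ⅓) = √(-⅓ + m + s))
(4*I(p, -1))*((2 - 5)*(-5 + 3)) = (4*(√(-3 + 9*(-5) + 9*(-1))/3))*((2 - 5)*(-5 + 3)) = (4*(√(-3 - 45 - 9)/3))*(-3*(-2)) = (4*(√(-57)/3))*6 = (4*((I*√57)/3))*6 = (4*(I*√57/3))*6 = (4*I*√57/3)*6 = 8*I*√57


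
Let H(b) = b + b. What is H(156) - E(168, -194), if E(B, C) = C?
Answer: 506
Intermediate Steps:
H(b) = 2*b
H(156) - E(168, -194) = 2*156 - 1*(-194) = 312 + 194 = 506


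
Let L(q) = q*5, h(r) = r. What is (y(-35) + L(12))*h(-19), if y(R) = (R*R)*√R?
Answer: -1140 - 23275*I*√35 ≈ -1140.0 - 1.377e+5*I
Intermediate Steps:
L(q) = 5*q
y(R) = R^(5/2) (y(R) = R²*√R = R^(5/2))
(y(-35) + L(12))*h(-19) = ((-35)^(5/2) + 5*12)*(-19) = (1225*I*√35 + 60)*(-19) = (60 + 1225*I*√35)*(-19) = -1140 - 23275*I*√35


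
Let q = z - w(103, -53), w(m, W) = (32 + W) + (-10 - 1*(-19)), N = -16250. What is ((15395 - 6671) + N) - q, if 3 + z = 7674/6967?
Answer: -52504019/6967 ≈ -7536.1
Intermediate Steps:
w(m, W) = 41 + W (w(m, W) = (32 + W) + (-10 + 19) = (32 + W) + 9 = 41 + W)
z = -13227/6967 (z = -3 + 7674/6967 = -13227/6967 ≈ -1.8985)
q = 70377/6967 (q = -13227/6967 - (41 - 53) = -13227/6967 - 1*(-12) = -13227/6967 + 12 = 70377/6967 ≈ 10.101)
((15395 - 6671) + N) - q = ((15395 - 6671) - 16250) - 1*70377/6967 = (8724 - 16250) - 70377/6967 = -7526 - 70377/6967 = -52504019/6967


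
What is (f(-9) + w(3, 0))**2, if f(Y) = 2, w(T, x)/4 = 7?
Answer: 900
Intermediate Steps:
w(T, x) = 28 (w(T, x) = 4*7 = 28)
(f(-9) + w(3, 0))**2 = (2 + 28)**2 = 30**2 = 900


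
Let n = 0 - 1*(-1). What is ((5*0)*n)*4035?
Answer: 0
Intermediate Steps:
n = 1 (n = 0 + 1 = 1)
((5*0)*n)*4035 = ((5*0)*1)*4035 = (0*1)*4035 = 0*4035 = 0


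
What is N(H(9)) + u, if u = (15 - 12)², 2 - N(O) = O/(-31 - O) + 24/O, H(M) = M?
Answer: 1027/120 ≈ 8.5583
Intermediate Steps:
N(O) = 2 - 24/O - O/(-31 - O) (N(O) = 2 - (O/(-31 - O) + 24/O) = 2 - (24/O + O/(-31 - O)) = 2 + (-24/O - O/(-31 - O)) = 2 - 24/O - O/(-31 - O))
u = 9 (u = 3² = 9)
N(H(9)) + u = (-744 + 3*9² + 38*9)/(9*(31 + 9)) + 9 = (⅑)*(-744 + 3*81 + 342)/40 + 9 = (⅑)*(1/40)*(-744 + 243 + 342) + 9 = (⅑)*(1/40)*(-159) + 9 = -53/120 + 9 = 1027/120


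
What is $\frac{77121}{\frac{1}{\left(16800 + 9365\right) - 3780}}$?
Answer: $1726353585$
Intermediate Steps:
$\frac{77121}{\frac{1}{\left(16800 + 9365\right) - 3780}} = \frac{77121}{\frac{1}{26165 - 3780}} = \frac{77121}{\frac{1}{22385}} = 77121 \frac{1}{\frac{1}{22385}} = 77121 \cdot 22385 = 1726353585$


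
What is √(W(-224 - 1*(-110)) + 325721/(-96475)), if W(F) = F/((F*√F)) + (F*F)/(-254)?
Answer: √(-4256321202597997476 - 684544773649650*I*√114)/279353010 ≈ 0.0063409 - 7.3852*I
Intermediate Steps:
W(F) = F^(-½) - F²/254 (W(F) = F/(F^(3/2)) + F²*(-1/254) = F/F^(3/2) - F²/254 = F^(-½) - F²/254)
√(W(-224 - 1*(-110)) + 325721/(-96475)) = √(((-224 - 1*(-110))^(-½) - (-224 - 1*(-110))²/254) + 325721/(-96475)) = √(((-224 + 110)^(-½) - (-224 + 110)²/254) + 325721*(-1/96475)) = √(((-114)^(-½) - 1/254*(-114)²) - 325721/96475) = √((-I*√114/114 - 1/254*12996) - 325721/96475) = √((-I*√114/114 - 6498/127) - 325721/96475) = √((-6498/127 - I*√114/114) - 325721/96475) = √(-668261117/12252325 - I*√114/114)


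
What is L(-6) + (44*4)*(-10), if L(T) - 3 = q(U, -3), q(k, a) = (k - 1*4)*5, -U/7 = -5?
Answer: -1602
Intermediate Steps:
U = 35 (U = -7*(-5) = 35)
q(k, a) = -20 + 5*k (q(k, a) = (k - 4)*5 = (-4 + k)*5 = -20 + 5*k)
L(T) = 158 (L(T) = 3 + (-20 + 5*35) = 3 + (-20 + 175) = 3 + 155 = 158)
L(-6) + (44*4)*(-10) = 158 + (44*4)*(-10) = 158 + 176*(-10) = 158 - 1760 = -1602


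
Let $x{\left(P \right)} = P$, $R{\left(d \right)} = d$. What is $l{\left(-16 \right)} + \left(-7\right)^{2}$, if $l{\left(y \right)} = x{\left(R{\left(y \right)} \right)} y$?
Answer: $305$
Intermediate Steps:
$l{\left(y \right)} = y^{2}$ ($l{\left(y \right)} = y y = y^{2}$)
$l{\left(-16 \right)} + \left(-7\right)^{2} = \left(-16\right)^{2} + \left(-7\right)^{2} = 256 + 49 = 305$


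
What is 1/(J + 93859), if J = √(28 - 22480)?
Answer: 93859/8809534333 - 2*I*√5613/8809534333 ≈ 1.0654e-5 - 1.7009e-8*I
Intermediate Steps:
J = 2*I*√5613 (J = √(-22452) = 2*I*√5613 ≈ 149.84*I)
1/(J + 93859) = 1/(2*I*√5613 + 93859) = 1/(93859 + 2*I*√5613)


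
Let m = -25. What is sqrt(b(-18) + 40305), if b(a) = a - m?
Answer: 2*sqrt(10078) ≈ 200.78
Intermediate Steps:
b(a) = 25 + a (b(a) = a - 1*(-25) = a + 25 = 25 + a)
sqrt(b(-18) + 40305) = sqrt((25 - 18) + 40305) = sqrt(7 + 40305) = sqrt(40312) = 2*sqrt(10078)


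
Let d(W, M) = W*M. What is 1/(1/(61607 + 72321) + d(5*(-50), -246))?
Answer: 133928/8236572001 ≈ 1.6260e-5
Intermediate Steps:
d(W, M) = M*W
1/(1/(61607 + 72321) + d(5*(-50), -246)) = 1/(1/(61607 + 72321) - 1230*(-50)) = 1/(1/133928 - 246*(-250)) = 1/(1/133928 + 61500) = 1/(8236572001/133928) = 133928/8236572001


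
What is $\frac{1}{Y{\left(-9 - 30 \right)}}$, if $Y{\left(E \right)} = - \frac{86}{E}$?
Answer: $\frac{39}{86} \approx 0.45349$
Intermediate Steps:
$\frac{1}{Y{\left(-9 - 30 \right)}} = \frac{1}{\left(-86\right) \frac{1}{-9 - 30}} = \frac{1}{\left(-86\right) \frac{1}{-39}} = \frac{1}{\left(-86\right) \left(- \frac{1}{39}\right)} = \frac{1}{\frac{86}{39}} = \frac{39}{86}$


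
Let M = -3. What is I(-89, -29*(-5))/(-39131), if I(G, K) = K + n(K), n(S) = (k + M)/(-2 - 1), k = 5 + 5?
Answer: -428/117393 ≈ -0.0036459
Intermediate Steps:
k = 10
n(S) = -7/3 (n(S) = (10 - 3)/(-2 - 1) = 7/(-3) = 7*(-⅓) = -7/3)
I(G, K) = -7/3 + K (I(G, K) = K - 7/3 = -7/3 + K)
I(-89, -29*(-5))/(-39131) = (-7/3 - 29*(-5))/(-39131) = (-7/3 + 145)*(-1/39131) = (428/3)*(-1/39131) = -428/117393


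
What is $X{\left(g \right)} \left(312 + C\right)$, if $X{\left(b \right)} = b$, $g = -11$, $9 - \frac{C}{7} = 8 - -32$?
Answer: $-1045$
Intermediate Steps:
$C = -217$ ($C = 63 - 7 \left(8 - -32\right) = 63 - 7 \left(8 + 32\right) = 63 - 280 = -217$)
$X{\left(g \right)} \left(312 + C\right) = - 11 \left(312 - 217\right) = \left(-11\right) 95 = -1045$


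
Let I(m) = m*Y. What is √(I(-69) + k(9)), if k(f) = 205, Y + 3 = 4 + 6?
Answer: I*√278 ≈ 16.673*I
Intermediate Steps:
Y = 7 (Y = -3 + (4 + 6) = -3 + 10 = 7)
I(m) = 7*m (I(m) = m*7 = 7*m)
√(I(-69) + k(9)) = √(7*(-69) + 205) = √(-483 + 205) = √(-278) = I*√278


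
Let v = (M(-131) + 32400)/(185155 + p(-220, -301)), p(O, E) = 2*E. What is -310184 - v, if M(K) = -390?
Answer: -57245419762/184553 ≈ -3.1018e+5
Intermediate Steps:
v = 32010/184553 (v = (-390 + 32400)/(185155 + 2*(-301)) = 32010/(185155 - 602) = 32010/184553 ≈ 0.17345)
-310184 - v = -310184 - 1*32010/184553 = -310184 - 32010/184553 = -57245419762/184553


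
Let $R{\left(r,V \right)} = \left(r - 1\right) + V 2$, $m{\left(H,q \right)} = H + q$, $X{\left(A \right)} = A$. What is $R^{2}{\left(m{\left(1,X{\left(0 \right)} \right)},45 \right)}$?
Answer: $8100$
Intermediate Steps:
$R{\left(r,V \right)} = -1 + r + 2 V$ ($R{\left(r,V \right)} = \left(-1 + r\right) + 2 V = -1 + r + 2 V$)
$R^{2}{\left(m{\left(1,X{\left(0 \right)} \right)},45 \right)} = \left(-1 + \left(1 + 0\right) + 2 \cdot 45\right)^{2} = \left(-1 + 1 + 90\right)^{2} = 90^{2} = 8100$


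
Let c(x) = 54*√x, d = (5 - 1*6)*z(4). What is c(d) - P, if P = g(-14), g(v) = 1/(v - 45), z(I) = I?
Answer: 1/59 + 108*I ≈ 0.016949 + 108.0*I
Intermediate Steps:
g(v) = 1/(-45 + v)
d = -4 (d = (5 - 1*6)*4 = (5 - 6)*4 = -1*4 = -4)
P = -1/59 (P = 1/(-45 - 14) = 1/(-59) = -1/59 ≈ -0.016949)
c(d) - P = 54*√(-4) - 1*(-1/59) = 54*(2*I) + 1/59 = 108*I + 1/59 = 1/59 + 108*I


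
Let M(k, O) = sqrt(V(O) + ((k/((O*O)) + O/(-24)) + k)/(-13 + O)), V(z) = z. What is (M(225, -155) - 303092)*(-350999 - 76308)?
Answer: 129513333244 - 427307*I*sqrt(86560733)/744 ≈ 1.2951e+11 - 5.3435e+6*I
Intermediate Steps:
M(k, O) = sqrt(O + (k - O/24 + k/O**2)/(-13 + O)) (M(k, O) = sqrt(O + ((k/((O*O)) + O/(-24)) + k)/(-13 + O)) = sqrt(O + ((k/(O**2) + O*(-1/24)) + k)/(-13 + O)) = sqrt(O + ((k/O**2 - O/24) + k)/(-13 + O)) = sqrt(O + ((-O/24 + k/O**2) + k)/(-13 + O)) = sqrt(O + (k - O/24 + k/O**2)/(-13 + O)))
(M(225, -155) - 303092)*(-350999 - 76308) = (sqrt(6)*sqrt(24*(-155) + (-1*(-155) + 24*225)/(-13 - 155) + 24*225/((-155)**2*(-13 - 155)))/12 - 303092)*(-350999 - 76308) = (sqrt(6)*sqrt(-3720 + (155 + 5400)/(-168) + 24*225*(1/24025)/(-168))/12 - 303092)*(-427307) = (sqrt(6)*sqrt(-3720 - 1/168*5555 + 24*225*(1/24025)*(-1/168))/12 - 303092)*(-427307) = (sqrt(6)*sqrt(-3720 - 5555/168 - 9/6727)/12 - 303092)*(-427307) = (sqrt(6)*sqrt(-86560733/23064)/12 - 303092)*(-427307) = (sqrt(6)*(I*sqrt(519364398)/372)/12 - 303092)*(-427307) = (I*sqrt(86560733)/744 - 303092)*(-427307) = (-303092 + I*sqrt(86560733)/744)*(-427307) = 129513333244 - 427307*I*sqrt(86560733)/744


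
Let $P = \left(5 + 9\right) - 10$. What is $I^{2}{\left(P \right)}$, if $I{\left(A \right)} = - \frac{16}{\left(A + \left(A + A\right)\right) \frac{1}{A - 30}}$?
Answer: $\frac{10816}{9} \approx 1201.8$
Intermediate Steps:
$P = 4$ ($P = 14 - 10 = 4$)
$I{\left(A \right)} = - \frac{16 \left(-30 + A\right)}{3 A}$ ($I{\left(A \right)} = - \frac{16}{\left(A + 2 A\right) \frac{1}{-30 + A}} = - \frac{16}{3 A \frac{1}{-30 + A}} = - 16 \frac{-30 + A}{3 A} = - \frac{16 \left(-30 + A\right)}{3 A}$)
$I^{2}{\left(P \right)} = \left(- \frac{16}{3} + \frac{160}{4}\right)^{2} = \left(- \frac{16}{3} + 160 \cdot \frac{1}{4}\right)^{2} = \left(- \frac{16}{3} + 40\right)^{2} = \left(\frac{104}{3}\right)^{2} = \frac{10816}{9}$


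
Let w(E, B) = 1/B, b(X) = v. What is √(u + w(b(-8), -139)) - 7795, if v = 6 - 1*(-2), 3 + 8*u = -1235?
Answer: -7795 + I*√11960255/278 ≈ -7795.0 + 12.44*I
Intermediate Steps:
u = -619/4 (u = -3/8 + (⅛)*(-1235) = -3/8 - 1235/8 = -619/4 ≈ -154.75)
v = 8 (v = 6 + 2 = 8)
b(X) = 8
√(u + w(b(-8), -139)) - 7795 = √(-619/4 + 1/(-139)) - 7795 = √(-619/4 - 1/139) - 7795 = √(-86045/556) - 7795 = I*√11960255/278 - 7795 = -7795 + I*√11960255/278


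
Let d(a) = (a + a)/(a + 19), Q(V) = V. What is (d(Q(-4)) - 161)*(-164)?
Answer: 397372/15 ≈ 26491.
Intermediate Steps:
d(a) = 2*a/(19 + a) (d(a) = (2*a)/(19 + a) = 2*a/(19 + a))
(d(Q(-4)) - 161)*(-164) = (2*(-4)/(19 - 4) - 161)*(-164) = (2*(-4)/15 - 161)*(-164) = (2*(-4)*(1/15) - 161)*(-164) = (-8/15 - 161)*(-164) = -2423/15*(-164) = 397372/15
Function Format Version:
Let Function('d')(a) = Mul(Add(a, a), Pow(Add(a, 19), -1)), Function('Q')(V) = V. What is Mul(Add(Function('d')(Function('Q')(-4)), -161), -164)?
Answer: Rational(397372, 15) ≈ 26491.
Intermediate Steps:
Function('d')(a) = Mul(2, a, Pow(Add(19, a), -1)) (Function('d')(a) = Mul(Mul(2, a), Pow(Add(19, a), -1)) = Mul(2, a, Pow(Add(19, a), -1)))
Mul(Add(Function('d')(Function('Q')(-4)), -161), -164) = Mul(Add(Mul(2, -4, Pow(Add(19, -4), -1)), -161), -164) = Mul(Add(Mul(2, -4, Pow(15, -1)), -161), -164) = Mul(Add(Mul(2, -4, Rational(1, 15)), -161), -164) = Mul(Add(Rational(-8, 15), -161), -164) = Mul(Rational(-2423, 15), -164) = Rational(397372, 15)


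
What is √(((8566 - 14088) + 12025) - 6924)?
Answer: I*√421 ≈ 20.518*I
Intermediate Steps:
√(((8566 - 14088) + 12025) - 6924) = √((-5522 + 12025) - 6924) = √(6503 - 6924) = √(-421) = I*√421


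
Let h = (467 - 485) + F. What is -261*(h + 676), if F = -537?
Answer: -31581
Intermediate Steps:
h = -555 (h = (467 - 485) - 537 = -18 - 537 = -555)
-261*(h + 676) = -261*(-555 + 676) = -261*121 = -31581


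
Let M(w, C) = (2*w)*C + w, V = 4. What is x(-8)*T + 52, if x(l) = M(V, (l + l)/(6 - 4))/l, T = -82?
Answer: -563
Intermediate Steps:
M(w, C) = w + 2*C*w (M(w, C) = 2*C*w + w = w + 2*C*w)
x(l) = (4 + 8*l)/l (x(l) = (4*(1 + 2*((l + l)/(6 - 4))))/l = (4*(1 + 2*((2*l)/2)))/l = (4*(1 + 2*((2*l)*(½))))/l = (4*(1 + 2*l))/l = (4 + 8*l)/l)
x(-8)*T + 52 = (8 + 4/(-8))*(-82) + 52 = (8 + 4*(-⅛))*(-82) + 52 = (8 - ½)*(-82) + 52 = (15/2)*(-82) + 52 = -615 + 52 = -563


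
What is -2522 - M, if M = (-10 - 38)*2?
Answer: -2426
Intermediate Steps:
M = -96 (M = -48*2 = -96)
-2522 - M = -2522 - 1*(-96) = -2522 + 96 = -2426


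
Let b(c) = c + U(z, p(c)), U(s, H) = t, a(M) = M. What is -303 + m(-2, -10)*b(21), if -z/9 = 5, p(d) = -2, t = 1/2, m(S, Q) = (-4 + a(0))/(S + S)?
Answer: -563/2 ≈ -281.50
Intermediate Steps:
m(S, Q) = -2/S (m(S, Q) = (-4 + 0)/(S + S) = -4*1/(2*S) = -2/S)
t = ½ ≈ 0.50000
z = -45 (z = -9*5 = -45)
U(s, H) = ½
b(c) = ½ + c (b(c) = c + ½ = ½ + c)
-303 + m(-2, -10)*b(21) = -303 + (-2/(-2))*(½ + 21) = -303 - 2*(-½)*(43/2) = -303 + 1*(43/2) = -303 + 43/2 = -563/2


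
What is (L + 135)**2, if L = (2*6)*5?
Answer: 38025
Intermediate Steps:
L = 60 (L = 12*5 = 60)
(L + 135)**2 = (60 + 135)**2 = 195**2 = 38025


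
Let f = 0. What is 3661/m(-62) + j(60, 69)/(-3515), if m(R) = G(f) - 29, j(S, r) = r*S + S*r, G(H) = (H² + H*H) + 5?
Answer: -2613427/16872 ≈ -154.90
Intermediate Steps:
G(H) = 5 + 2*H² (G(H) = (H² + H²) + 5 = 2*H² + 5 = 5 + 2*H²)
j(S, r) = 2*S*r (j(S, r) = S*r + S*r = 2*S*r)
m(R) = -24 (m(R) = (5 + 2*0²) - 29 = (5 + 2*0) - 29 = (5 + 0) - 29 = 5 - 29 = -24)
3661/m(-62) + j(60, 69)/(-3515) = 3661/(-24) + (2*60*69)/(-3515) = 3661*(-1/24) + 8280*(-1/3515) = -3661/24 - 1656/703 = -2613427/16872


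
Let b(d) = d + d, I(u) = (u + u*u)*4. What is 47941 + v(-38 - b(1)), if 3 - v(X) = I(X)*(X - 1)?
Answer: 303784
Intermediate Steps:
I(u) = 4*u + 4*u² (I(u) = (u + u²)*4 = 4*u + 4*u²)
b(d) = 2*d
v(X) = 3 - 4*X*(1 + X)*(-1 + X) (v(X) = 3 - 4*X*(1 + X)*(X - 1) = 3 - 4*X*(1 + X)*(-1 + X))
47941 + v(-38 - b(1)) = 47941 + (3 - 4*(-38 - 2)³ + 4*(-38 - 2)) = 47941 + (3 - 4*(-40)³ + 4*(-40)) = 47941 + (3 - 4*(-64000) - 160) = 47941 + (3 + 256000 - 160) = 47941 + 255843 = 303784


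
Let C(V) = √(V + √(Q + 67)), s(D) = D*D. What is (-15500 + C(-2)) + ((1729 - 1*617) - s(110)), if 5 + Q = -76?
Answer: -26488 + √(-2 + I*√14) ≈ -26487.0 + 1.7667*I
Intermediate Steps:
Q = -81 (Q = -5 - 76 = -81)
s(D) = D²
C(V) = √(V + I*√14) (C(V) = √(V + √(-81 + 67)) = √(V + √(-14)) = √(V + I*√14))
(-15500 + C(-2)) + ((1729 - 1*617) - s(110)) = (-15500 + √(-2 + I*√14)) + ((1729 - 1*617) - 1*110²) = (-15500 + √(-2 + I*√14)) + ((1729 - 617) - 1*12100) = (-15500 + √(-2 + I*√14)) + (1112 - 12100) = (-15500 + √(-2 + I*√14)) - 10988 = -26488 + √(-2 + I*√14)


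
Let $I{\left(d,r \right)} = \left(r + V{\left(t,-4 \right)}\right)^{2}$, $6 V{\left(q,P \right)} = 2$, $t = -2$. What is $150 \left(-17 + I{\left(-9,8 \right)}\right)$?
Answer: $\frac{23600}{3} \approx 7866.7$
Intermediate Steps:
$V{\left(q,P \right)} = \frac{1}{3}$ ($V{\left(q,P \right)} = \frac{1}{6} \cdot 2 = \frac{1}{3}$)
$I{\left(d,r \right)} = \left(\frac{1}{3} + r\right)^{2}$ ($I{\left(d,r \right)} = \left(r + \frac{1}{3}\right)^{2} = \left(\frac{1}{3} + r\right)^{2}$)
$150 \left(-17 + I{\left(-9,8 \right)}\right) = 150 \left(-17 + \frac{\left(1 + 3 \cdot 8\right)^{2}}{9}\right) = 150 \left(-17 + \frac{\left(1 + 24\right)^{2}}{9}\right) = 150 \left(-17 + \frac{25^{2}}{9}\right) = 150 \left(-17 + \frac{1}{9} \cdot 625\right) = 150 \left(-17 + \frac{625}{9}\right) = 150 \cdot \frac{472}{9} = \frac{23600}{3}$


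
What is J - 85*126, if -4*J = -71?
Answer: -42769/4 ≈ -10692.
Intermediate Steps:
J = 71/4 (J = -1/4*(-71) = 71/4 ≈ 17.750)
J - 85*126 = 71/4 - 85*126 = 71/4 - 10710 = -42769/4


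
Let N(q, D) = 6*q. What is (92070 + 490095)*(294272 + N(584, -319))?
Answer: 173354765040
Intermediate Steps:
(92070 + 490095)*(294272 + N(584, -319)) = (92070 + 490095)*(294272 + 6*584) = 582165*(294272 + 3504) = 582165*297776 = 173354765040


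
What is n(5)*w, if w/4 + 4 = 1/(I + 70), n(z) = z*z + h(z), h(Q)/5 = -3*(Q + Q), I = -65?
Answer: 1900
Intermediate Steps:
h(Q) = -30*Q (h(Q) = 5*(-3*(Q + Q)) = 5*(-6*Q) = -30*Q)
n(z) = z² - 30*z (n(z) = z*z - 30*z = z² - 30*z)
w = -76/5 (w = -16 + 4/(-65 + 70) = -16 + 4/5 = -16 + 4*(⅕) = -16 + ⅘ = -76/5 ≈ -15.200)
n(5)*w = (5*(-30 + 5))*(-76/5) = (5*(-25))*(-76/5) = -125*(-76/5) = 1900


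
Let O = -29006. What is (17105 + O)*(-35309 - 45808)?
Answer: 965373417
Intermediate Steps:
(17105 + O)*(-35309 - 45808) = (17105 - 29006)*(-35309 - 45808) = -11901*(-81117) = 965373417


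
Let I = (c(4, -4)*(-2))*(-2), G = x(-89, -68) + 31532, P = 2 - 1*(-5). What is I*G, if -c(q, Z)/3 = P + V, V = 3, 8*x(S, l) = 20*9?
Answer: -3786540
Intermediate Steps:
x(S, l) = 45/2 (x(S, l) = (20*9)/8 = (⅛)*180 = 45/2)
P = 7 (P = 2 + 5 = 7)
G = 63109/2 (G = 45/2 + 31532 = 63109/2 ≈ 31555.)
c(q, Z) = -30 (c(q, Z) = -3*(7 + 3) = -3*10 = -30)
I = -120 (I = -30*(-2)*(-2) = 60*(-2) = -120)
I*G = -120*63109/2 = -3786540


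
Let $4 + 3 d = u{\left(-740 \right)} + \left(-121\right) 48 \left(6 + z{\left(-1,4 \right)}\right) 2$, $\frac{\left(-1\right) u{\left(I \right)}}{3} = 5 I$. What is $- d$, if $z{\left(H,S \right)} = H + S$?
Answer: $\frac{93448}{3} \approx 31149.0$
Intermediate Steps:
$u{\left(I \right)} = - 15 I$ ($u{\left(I \right)} = - 3 \cdot 5 I = - 15 I$)
$d = - \frac{93448}{3}$ ($d = - \frac{4}{3} + \frac{\left(-15\right) \left(-740\right) + \left(-121\right) 48 \left(6 + \left(-1 + 4\right)\right) 2}{3} = - \frac{4}{3} + \frac{11100 - 5808 \left(6 + 3\right) 2}{3} = - \frac{4}{3} + \frac{11100 - 5808 \cdot 9 \cdot 2}{3} = - \frac{4}{3} + \frac{11100 - 104544}{3} = - \frac{4}{3} + \frac{1}{3} \left(-93444\right) = - \frac{4}{3} - 31148 = - \frac{93448}{3} \approx -31149.0$)
$- d = \left(-1\right) \left(- \frac{93448}{3}\right) = \frac{93448}{3}$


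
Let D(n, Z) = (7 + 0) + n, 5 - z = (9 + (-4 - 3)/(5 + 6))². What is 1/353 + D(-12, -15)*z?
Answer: 13871256/42713 ≈ 324.75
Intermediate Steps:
z = -7859/121 (z = 5 - (9 + (-4 - 3)/(5 + 6))² = 5 - (9 - 7/11)² = 5 - (92/11)² = 5 - 1*8464/121 = 5 - 8464/121 = -7859/121 ≈ -64.950)
D(n, Z) = 7 + n
1/353 + D(-12, -15)*z = 1/353 + (7 - 12)*(-7859/121) = 1/353 - 5*(-7859/121) = 1/353 + 39295/121 = 13871256/42713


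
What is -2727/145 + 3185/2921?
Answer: -7503742/423545 ≈ -17.717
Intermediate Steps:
-2727/145 + 3185/2921 = -7503742/423545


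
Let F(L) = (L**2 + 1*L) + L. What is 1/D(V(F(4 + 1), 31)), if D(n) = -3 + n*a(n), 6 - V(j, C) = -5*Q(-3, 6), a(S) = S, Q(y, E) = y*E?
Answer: 1/7053 ≈ 0.00014178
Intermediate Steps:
Q(y, E) = E*y
F(L) = L**2 + 2*L (F(L) = (L**2 + L) + L = (L + L**2) + L = L**2 + 2*L)
V(j, C) = -84 (V(j, C) = 6 - (-5)*6*(-3) = 6 - (-5)*(-18) = 6 - 1*90 = 6 - 90 = -84)
D(n) = -3 + n**2 (D(n) = -3 + n*n = -3 + n**2)
1/D(V(F(4 + 1), 31)) = 1/(-3 + (-84)**2) = 1/(-3 + 7056) = 1/7053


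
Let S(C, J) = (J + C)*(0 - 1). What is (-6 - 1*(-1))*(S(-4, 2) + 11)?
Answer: -65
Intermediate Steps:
S(C, J) = -C - J (S(C, J) = (C + J)*(-1) = -C - J)
(-6 - 1*(-1))*(S(-4, 2) + 11) = (-6 - 1*(-1))*((-1*(-4) - 1*2) + 11) = (-6 + 1)*((4 - 2) + 11) = -5*(2 + 11) = -5*13 = -65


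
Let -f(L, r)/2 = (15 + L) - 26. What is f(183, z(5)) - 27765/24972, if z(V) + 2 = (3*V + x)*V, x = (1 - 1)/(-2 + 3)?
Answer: -2872711/8324 ≈ -345.11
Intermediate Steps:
x = 0 (x = 0/1 = 0*1 = 0)
z(V) = -2 + 3*V² (z(V) = -2 + (3*V + 0)*V = -2 + (3*V)*V = -2 + 3*V²)
f(L, r) = 22 - 2*L (f(L, r) = -2*((15 + L) - 26) = -2*(-11 + L) = 22 - 2*L)
f(183, z(5)) - 27765/24972 = (22 - 2*183) - 27765/24972 = (22 - 366) - 27765*1/24972 = -344 - 9255/8324 = -2872711/8324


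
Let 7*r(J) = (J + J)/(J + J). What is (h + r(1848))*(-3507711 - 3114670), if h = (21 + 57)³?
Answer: -21998655660565/7 ≈ -3.1427e+12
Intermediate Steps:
r(J) = ⅐ (r(J) = ((J + J)/(J + J))/7 = ((2*J)/((2*J)))/7 = ((2*J)*(1/(2*J)))/7 = (⅐)*1 = ⅐)
h = 474552 (h = 78³ = 474552)
(h + r(1848))*(-3507711 - 3114670) = (474552 + ⅐)*(-3507711 - 3114670) = (3321865/7)*(-6622381) = -21998655660565/7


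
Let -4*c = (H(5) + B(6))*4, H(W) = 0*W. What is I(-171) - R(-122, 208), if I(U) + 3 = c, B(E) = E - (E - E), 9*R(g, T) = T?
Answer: -289/9 ≈ -32.111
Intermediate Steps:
R(g, T) = T/9
H(W) = 0
B(E) = E (B(E) = E - 1*0 = E + 0 = E)
c = -6 (c = -(0 + 6)*4/4 = -3*4/2 = -¼*24 = -6)
I(U) = -9 (I(U) = -3 - 6 = -9)
I(-171) - R(-122, 208) = -9 - 208/9 = -289/9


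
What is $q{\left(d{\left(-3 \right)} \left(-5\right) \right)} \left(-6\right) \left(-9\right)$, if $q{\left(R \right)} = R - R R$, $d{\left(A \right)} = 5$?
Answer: $-35100$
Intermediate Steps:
$q{\left(R \right)} = R - R^{2}$
$q{\left(d{\left(-3 \right)} \left(-5\right) \right)} \left(-6\right) \left(-9\right) = 5 \left(-5\right) \left(1 - 5 \left(-5\right)\right) \left(-6\right) \left(-9\right) = - 25 \left(1 - -25\right) \left(-6\right) \left(-9\right) = - 25 \left(1 + 25\right) \left(-6\right) \left(-9\right) = \left(-25\right) 26 \left(-6\right) \left(-9\right) = \left(-650\right) \left(-6\right) \left(-9\right) = 3900 \left(-9\right) = -35100$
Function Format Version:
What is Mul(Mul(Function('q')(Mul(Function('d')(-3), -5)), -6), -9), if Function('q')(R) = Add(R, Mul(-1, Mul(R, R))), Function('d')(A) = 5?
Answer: -35100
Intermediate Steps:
Function('q')(R) = Add(R, Mul(-1, Pow(R, 2)))
Mul(Mul(Function('q')(Mul(Function('d')(-3), -5)), -6), -9) = Mul(Mul(Mul(Mul(5, -5), Add(1, Mul(-1, Mul(5, -5)))), -6), -9) = Mul(Mul(Mul(-25, Add(1, Mul(-1, -25))), -6), -9) = Mul(Mul(Mul(-25, Add(1, 25)), -6), -9) = Mul(Mul(Mul(-25, 26), -6), -9) = Mul(Mul(-650, -6), -9) = Mul(3900, -9) = -35100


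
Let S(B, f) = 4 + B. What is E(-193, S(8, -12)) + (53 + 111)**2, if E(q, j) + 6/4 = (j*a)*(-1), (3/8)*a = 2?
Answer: 53661/2 ≈ 26831.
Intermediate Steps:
a = 16/3 (a = (8/3)*2 = 16/3 ≈ 5.3333)
E(q, j) = -3/2 - 16*j/3 (E(q, j) = -3/2 + (j*(16/3))*(-1) = -3/2 + (16*j/3)*(-1) = -3/2 - 16*j/3)
E(-193, S(8, -12)) + (53 + 111)**2 = (-3/2 - 16*(4 + 8)/3) + (53 + 111)**2 = (-3/2 - 16/3*12) + 164**2 = (-3/2 - 64) + 26896 = -131/2 + 26896 = 53661/2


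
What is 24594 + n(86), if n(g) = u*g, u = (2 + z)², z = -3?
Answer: 24680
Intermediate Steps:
u = 1 (u = (2 - 3)² = (-1)² = 1)
n(g) = g (n(g) = 1*g = g)
24594 + n(86) = 24594 + 86 = 24680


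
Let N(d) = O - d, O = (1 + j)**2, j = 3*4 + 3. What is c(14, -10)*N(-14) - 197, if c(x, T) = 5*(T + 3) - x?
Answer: -13427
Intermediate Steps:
j = 15 (j = 12 + 3 = 15)
O = 256 (O = (1 + 15)**2 = 16**2 = 256)
c(x, T) = 15 - x + 5*T (c(x, T) = 5*(3 + T) - x = (15 + 5*T) - x = 15 - x + 5*T)
N(d) = 256 - d
c(14, -10)*N(-14) - 197 = (15 - 1*14 + 5*(-10))*(256 - 1*(-14)) - 197 = (15 - 14 - 50)*(256 + 14) - 197 = -49*270 - 197 = -13230 - 197 = -13427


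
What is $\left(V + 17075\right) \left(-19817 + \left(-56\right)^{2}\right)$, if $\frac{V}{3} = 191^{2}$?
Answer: $-2110446758$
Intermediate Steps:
$V = 109443$ ($V = 3 \cdot 191^{2} = 3 \cdot 36481 = 109443$)
$\left(V + 17075\right) \left(-19817 + \left(-56\right)^{2}\right) = \left(109443 + 17075\right) \left(-19817 + \left(-56\right)^{2}\right) = 126518 \left(-19817 + 3136\right) = 126518 \left(-16681\right) = -2110446758$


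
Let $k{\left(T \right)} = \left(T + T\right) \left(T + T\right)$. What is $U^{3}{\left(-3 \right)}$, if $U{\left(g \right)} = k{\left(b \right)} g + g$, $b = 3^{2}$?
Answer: $-926859375$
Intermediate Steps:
$b = 9$
$k{\left(T \right)} = 4 T^{2}$ ($k{\left(T \right)} = 2 T 2 T = 4 T^{2}$)
$U{\left(g \right)} = 325 g$ ($U{\left(g \right)} = 4 \cdot 9^{2} g + g = 4 \cdot 81 g + g = 324 g + g = 325 g$)
$U^{3}{\left(-3 \right)} = \left(325 \left(-3\right)\right)^{3} = \left(-975\right)^{3} = -926859375$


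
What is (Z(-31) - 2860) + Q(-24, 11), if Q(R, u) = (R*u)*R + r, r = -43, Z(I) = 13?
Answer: 3446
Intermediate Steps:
Q(R, u) = -43 + u*R**2 (Q(R, u) = (R*u)*R - 43 = u*R**2 - 43 = -43 + u*R**2)
(Z(-31) - 2860) + Q(-24, 11) = (13 - 2860) + (-43 + 11*(-24)**2) = -2847 + (-43 + 11*576) = -2847 + (-43 + 6336) = -2847 + 6293 = 3446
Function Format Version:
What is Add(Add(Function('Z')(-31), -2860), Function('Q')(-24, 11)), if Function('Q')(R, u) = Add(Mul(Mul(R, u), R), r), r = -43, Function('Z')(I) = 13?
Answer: 3446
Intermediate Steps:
Function('Q')(R, u) = Add(-43, Mul(u, Pow(R, 2))) (Function('Q')(R, u) = Add(Mul(Mul(R, u), R), -43) = Add(Mul(u, Pow(R, 2)), -43) = Add(-43, Mul(u, Pow(R, 2))))
Add(Add(Function('Z')(-31), -2860), Function('Q')(-24, 11)) = Add(Add(13, -2860), Add(-43, Mul(11, Pow(-24, 2)))) = Add(-2847, Add(-43, Mul(11, 576))) = Add(-2847, Add(-43, 6336)) = Add(-2847, 6293) = 3446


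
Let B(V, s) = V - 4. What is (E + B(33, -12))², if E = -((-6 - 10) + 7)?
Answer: 1444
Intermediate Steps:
B(V, s) = -4 + V
E = 9 (E = -(-16 + 7) = -1*(-9) = 9)
(E + B(33, -12))² = (9 + (-4 + 33))² = (9 + 29)² = 38² = 1444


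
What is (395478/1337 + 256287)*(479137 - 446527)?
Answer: 11186899534170/1337 ≈ 8.3672e+9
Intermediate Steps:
(395478/1337 + 256287)*(479137 - 446527) = (395478*(1/1337) + 256287)*32610 = (395478/1337 + 256287)*32610 = (343051197/1337)*32610 = 11186899534170/1337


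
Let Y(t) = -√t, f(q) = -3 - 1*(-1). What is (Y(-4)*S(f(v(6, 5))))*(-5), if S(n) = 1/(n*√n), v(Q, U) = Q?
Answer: -5*√2/2 ≈ -3.5355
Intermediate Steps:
f(q) = -2 (f(q) = -3 + 1 = -2)
S(n) = n^(-3/2) (S(n) = 1/(n^(3/2)) = n^(-3/2))
(Y(-4)*S(f(v(6, 5))))*(-5) = ((-√(-4))/(-2)^(3/2))*(-5) = ((-2*I)*(I*√2/4))*(-5) = (√2/2)*(-5) = -5*√2/2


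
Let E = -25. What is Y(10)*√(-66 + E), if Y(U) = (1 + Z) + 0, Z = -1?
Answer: 0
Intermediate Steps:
Y(U) = 0 (Y(U) = (1 - 1) + 0 = 0 + 0 = 0)
Y(10)*√(-66 + E) = 0*√(-66 - 25) = 0*√(-91) = 0*(I*√91) = 0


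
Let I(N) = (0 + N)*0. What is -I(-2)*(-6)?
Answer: 0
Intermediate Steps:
I(N) = 0 (I(N) = N*0 = 0)
-I(-2)*(-6) = -1*0*(-6) = 0*(-6) = 0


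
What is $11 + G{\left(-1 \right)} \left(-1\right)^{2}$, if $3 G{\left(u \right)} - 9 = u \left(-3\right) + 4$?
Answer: $\frac{49}{3} \approx 16.333$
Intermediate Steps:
$G{\left(u \right)} = \frac{13}{3} - u$ ($G{\left(u \right)} = 3 + \frac{u \left(-3\right) + 4}{3} = 3 + \frac{- 3 u + 4}{3} = 3 + \frac{4 - 3 u}{3} = 3 - \left(- \frac{4}{3} + u\right) = \frac{13}{3} - u$)
$11 + G{\left(-1 \right)} \left(-1\right)^{2} = 11 + \left(\frac{13}{3} - -1\right) \left(-1\right)^{2} = 11 + \left(\frac{13}{3} + 1\right) 1 = 11 + \frac{16}{3} \cdot 1 = 11 + \frac{16}{3} = \frac{49}{3}$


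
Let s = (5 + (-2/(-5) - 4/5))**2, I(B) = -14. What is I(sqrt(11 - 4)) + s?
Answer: 179/25 ≈ 7.1600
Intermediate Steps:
s = 529/25 (s = (5 + (-2*(-1/5) - 4*1/5))**2 = (5 + (2/5 - 4/5))**2 = (5 - 2/5)**2 = (23/5)**2 = 529/25 ≈ 21.160)
I(sqrt(11 - 4)) + s = -14 + 529/25 = 179/25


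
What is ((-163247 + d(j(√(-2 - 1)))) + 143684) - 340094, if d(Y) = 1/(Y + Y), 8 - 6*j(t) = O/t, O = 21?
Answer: -75887603/211 - 21*I*√3/211 ≈ -3.5966e+5 - 0.17238*I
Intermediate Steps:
j(t) = 4/3 - 7/(2*t)
d(Y) = 1/(2*Y)
((-163247 + d(j(√(-2 - 1)))) + 143684) - 340094 = ((-163247 + 1/(2*(((-21 + 8*√(-2 - 1))/(6*(√(-2 - 1))))))) + 143684) - 340094 = ((-163247 + 1/(2*(((-21 + 8*√(-3))/(6*(√(-3))))))) + 143684) - 340094 = ((-163247 + 1/(2*(((-21 + 8*(I*√3))/(6*((I*√3))))))) + 143684) - 340094 = ((-163247 + 1/(2*(((-I*√3/3)*(-21 + 8*I*√3)/6)))) + 143684) - 340094 = ((-163247 + 1/(2*((-I*√3*(-21 + 8*I*√3)/18)))) + 143684) - 340094 = ((-163247 + (6*I*√3/(-21 + 8*I*√3))/2) + 143684) - 340094 = ((-163247 + 3*I*√3/(-21 + 8*I*√3)) + 143684) - 340094 = (-19563 + 3*I*√3/(-21 + 8*I*√3)) - 340094 = -359657 + 3*I*√3/(-21 + 8*I*√3)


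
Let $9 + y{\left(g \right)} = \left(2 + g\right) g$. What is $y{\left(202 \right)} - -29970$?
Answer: $71169$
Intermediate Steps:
$y{\left(g \right)} = -9 + g \left(2 + g\right)$ ($y{\left(g \right)} = -9 + \left(2 + g\right) g = -9 + g \left(2 + g\right)$)
$y{\left(202 \right)} - -29970 = \left(-9 + 202^{2} + 2 \cdot 202\right) - -29970 = \left(-9 + 40804 + 404\right) + 29970 = 41199 + 29970 = 71169$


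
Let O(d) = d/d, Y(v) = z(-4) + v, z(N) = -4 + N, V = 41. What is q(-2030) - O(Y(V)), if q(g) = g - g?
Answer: -1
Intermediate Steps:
Y(v) = -8 + v (Y(v) = (-4 - 4) + v = -8 + v)
q(g) = 0
O(d) = 1
q(-2030) - O(Y(V)) = 0 - 1*1 = 0 - 1 = -1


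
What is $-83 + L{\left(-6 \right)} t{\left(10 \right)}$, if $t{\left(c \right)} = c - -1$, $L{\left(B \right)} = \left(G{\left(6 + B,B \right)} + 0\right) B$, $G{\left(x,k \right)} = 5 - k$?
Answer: $-809$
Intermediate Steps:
$L{\left(B \right)} = B \left(5 - B\right)$ ($L{\left(B \right)} = \left(\left(5 - B\right) + 0\right) B = \left(5 - B\right) B = B \left(5 - B\right)$)
$t{\left(c \right)} = 1 + c$ ($t{\left(c \right)} = c + 1 = 1 + c$)
$-83 + L{\left(-6 \right)} t{\left(10 \right)} = -83 + - 6 \left(5 - -6\right) \left(1 + 10\right) = -83 + - 6 \left(5 + 6\right) 11 = -83 + \left(-6\right) 11 \cdot 11 = -83 - 726 = -809$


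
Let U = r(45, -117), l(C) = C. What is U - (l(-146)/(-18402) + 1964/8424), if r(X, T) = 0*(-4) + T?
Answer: -757272077/6459102 ≈ -117.24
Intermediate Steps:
r(X, T) = T (r(X, T) = 0 + T = T)
U = -117
U - (l(-146)/(-18402) + 1964/8424) = -117 - (-146/(-18402) + 1964/8424) = -117 - (-146*(-1/18402) + 1964*(1/8424)) = -117 - (73/9201 + 491/2106) = -117 - 1*1557143/6459102 = -117 - 1557143/6459102 = -757272077/6459102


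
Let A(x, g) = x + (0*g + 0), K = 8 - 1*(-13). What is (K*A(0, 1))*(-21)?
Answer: 0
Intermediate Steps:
K = 21 (K = 8 + 13 = 21)
A(x, g) = x (A(x, g) = x + (0 + 0) = x + 0 = x)
(K*A(0, 1))*(-21) = (21*0)*(-21) = 0*(-21) = 0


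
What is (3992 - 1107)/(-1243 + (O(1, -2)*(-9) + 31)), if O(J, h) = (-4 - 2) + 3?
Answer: -577/237 ≈ -2.4346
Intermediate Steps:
O(J, h) = -3 (O(J, h) = -6 + 3 = -3)
(3992 - 1107)/(-1243 + (O(1, -2)*(-9) + 31)) = (3992 - 1107)/(-1243 + (-3*(-9) + 31)) = 2885/(-1243 + (27 + 31)) = 2885/(-1243 + 58) = 2885/(-1185) = 2885*(-1/1185) = -577/237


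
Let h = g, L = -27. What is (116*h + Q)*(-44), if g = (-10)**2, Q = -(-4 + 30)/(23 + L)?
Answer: -510686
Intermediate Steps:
Q = 13/2 (Q = -(-4 + 30)/(23 - 27) = -26/(-4) = -26*(-1)/4 = -1*(-13/2) = 13/2 ≈ 6.5000)
g = 100
h = 100
(116*h + Q)*(-44) = (116*100 + 13/2)*(-44) = (11600 + 13/2)*(-44) = (23213/2)*(-44) = -510686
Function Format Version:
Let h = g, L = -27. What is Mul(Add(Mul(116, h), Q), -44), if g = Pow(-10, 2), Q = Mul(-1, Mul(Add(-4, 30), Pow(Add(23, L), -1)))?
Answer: -510686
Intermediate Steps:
Q = Rational(13, 2) (Q = Mul(-1, Mul(Add(-4, 30), Pow(Add(23, -27), -1))) = Mul(-1, Mul(26, Pow(-4, -1))) = Mul(-1, Mul(26, Rational(-1, 4))) = Mul(-1, Rational(-13, 2)) = Rational(13, 2) ≈ 6.5000)
g = 100
h = 100
Mul(Add(Mul(116, h), Q), -44) = Mul(Add(Mul(116, 100), Rational(13, 2)), -44) = Mul(Add(11600, Rational(13, 2)), -44) = Mul(Rational(23213, 2), -44) = -510686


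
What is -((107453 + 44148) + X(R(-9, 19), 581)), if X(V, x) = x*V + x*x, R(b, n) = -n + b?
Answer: -472894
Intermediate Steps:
R(b, n) = b - n
X(V, x) = x**2 + V*x (X(V, x) = V*x + x**2 = x**2 + V*x)
-((107453 + 44148) + X(R(-9, 19), 581)) = -((107453 + 44148) + 581*((-9 - 1*19) + 581)) = -(151601 + 581*((-9 - 19) + 581)) = -(151601 + 581*(-28 + 581)) = -(151601 + 581*553) = -(151601 + 321293) = -1*472894 = -472894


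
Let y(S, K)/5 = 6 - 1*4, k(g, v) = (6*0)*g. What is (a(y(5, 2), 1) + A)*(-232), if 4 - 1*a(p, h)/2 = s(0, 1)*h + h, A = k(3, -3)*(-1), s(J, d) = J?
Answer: -1392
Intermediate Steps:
k(g, v) = 0 (k(g, v) = 0*g = 0)
A = 0 (A = 0*(-1) = 0)
y(S, K) = 10 (y(S, K) = 5*(6 - 1*4) = 5*(6 - 4) = 5*2 = 10)
a(p, h) = 8 - 2*h (a(p, h) = 8 - 2*(0*h + h) = 8 - 2*(0 + h) = 8 - 2*h)
(a(y(5, 2), 1) + A)*(-232) = ((8 - 2*1) + 0)*(-232) = ((8 - 2) + 0)*(-232) = (6 + 0)*(-232) = 6*(-232) = -1392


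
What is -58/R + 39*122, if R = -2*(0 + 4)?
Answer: 19061/4 ≈ 4765.3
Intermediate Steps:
R = -8 (R = -2*4 = -8)
-58/R + 39*122 = -58/(-8) + 39*122 = -58*(-⅛) + 4758 = 29/4 + 4758 = 19061/4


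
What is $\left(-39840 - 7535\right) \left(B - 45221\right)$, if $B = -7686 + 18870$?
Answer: $1612502875$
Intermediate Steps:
$B = 11184$
$\left(-39840 - 7535\right) \left(B - 45221\right) = \left(-39840 - 7535\right) \left(11184 - 45221\right) = \left(-47375\right) \left(-34037\right) = 1612502875$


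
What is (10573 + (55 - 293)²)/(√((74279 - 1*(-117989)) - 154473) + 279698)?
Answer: 18800460466/78230933409 - 67217*√37795/78230933409 ≈ 0.24015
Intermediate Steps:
(10573 + (55 - 293)²)/(√((74279 - 1*(-117989)) - 154473) + 279698) = (10573 + (-238)²)/(√((74279 + 117989) - 154473) + 279698) = (10573 + 56644)/(√(192268 - 154473) + 279698) = 67217/(√37795 + 279698) = 67217/(279698 + √37795)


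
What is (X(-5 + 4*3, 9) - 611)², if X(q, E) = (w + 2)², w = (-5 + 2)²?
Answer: 240100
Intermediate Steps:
w = 9 (w = (-3)² = 9)
X(q, E) = 121 (X(q, E) = (9 + 2)² = 11² = 121)
(X(-5 + 4*3, 9) - 611)² = (121 - 611)² = (-490)² = 240100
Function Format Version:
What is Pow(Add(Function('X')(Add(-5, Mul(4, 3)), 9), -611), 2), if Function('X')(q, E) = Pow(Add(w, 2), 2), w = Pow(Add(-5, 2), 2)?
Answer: 240100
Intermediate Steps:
w = 9 (w = Pow(-3, 2) = 9)
Function('X')(q, E) = 121 (Function('X')(q, E) = Pow(Add(9, 2), 2) = Pow(11, 2) = 121)
Pow(Add(Function('X')(Add(-5, Mul(4, 3)), 9), -611), 2) = Pow(Add(121, -611), 2) = Pow(-490, 2) = 240100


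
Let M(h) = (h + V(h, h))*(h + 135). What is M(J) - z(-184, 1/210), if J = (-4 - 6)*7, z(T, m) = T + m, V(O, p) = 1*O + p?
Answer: -2827861/210 ≈ -13466.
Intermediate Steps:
V(O, p) = O + p
J = -70 (J = -10*7 = -70)
M(h) = 3*h*(135 + h) (M(h) = (h + (h + h))*(h + 135) = (h + 2*h)*(135 + h) = (3*h)*(135 + h) = 3*h*(135 + h))
M(J) - z(-184, 1/210) = 3*(-70)*(135 - 70) - (-184 + 1/210) = 3*(-70)*65 - (-184 + 1/210) = -13650 - 1*(-38639/210) = -13650 + 38639/210 = -2827861/210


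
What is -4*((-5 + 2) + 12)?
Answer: -36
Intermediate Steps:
-4*((-5 + 2) + 12) = -4*(-3 + 12) = -4*9 = -36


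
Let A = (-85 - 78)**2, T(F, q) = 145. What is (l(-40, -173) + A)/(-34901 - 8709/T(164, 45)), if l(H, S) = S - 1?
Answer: -3827275/5069354 ≈ -0.75498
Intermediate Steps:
l(H, S) = -1 + S
A = 26569 (A = (-163)**2 = 26569)
(l(-40, -173) + A)/(-34901 - 8709/T(164, 45)) = ((-1 - 173) + 26569)/(-34901 - 8709/145) = (-174 + 26569)/(-34901 - 8709*1/145) = 26395/(-34901 - 8709/145) = 26395/(-5069354/145) = 26395*(-145/5069354) = -3827275/5069354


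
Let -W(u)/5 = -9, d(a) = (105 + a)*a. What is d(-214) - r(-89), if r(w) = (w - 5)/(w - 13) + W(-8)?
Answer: 1187284/51 ≈ 23280.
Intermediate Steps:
d(a) = a*(105 + a)
W(u) = 45 (W(u) = -5*(-9) = 45)
r(w) = 45 + (-5 + w)/(-13 + w) (r(w) = (w - 5)/(w - 13) + 45 = (-5 + w)/(-13 + w) + 45 = 45 + (-5 + w)/(-13 + w))
d(-214) - r(-89) = -214*(105 - 214) - 2*(-295 + 23*(-89))/(-13 - 89) = -214*(-109) - 2*(-295 - 2047)/(-102) = 23326 - 2*(-1)*(-2342)/102 = 23326 - 1*2342/51 = 23326 - 2342/51 = 1187284/51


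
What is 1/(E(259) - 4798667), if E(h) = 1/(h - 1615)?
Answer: -1356/6506992453 ≈ -2.0839e-7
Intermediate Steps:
E(h) = 1/(-1615 + h)
1/(E(259) - 4798667) = 1/(1/(-1615 + 259) - 4798667) = 1/(1/(-1356) - 4798667) = 1/(-1/1356 - 4798667) = 1/(-6506992453/1356) = -1356/6506992453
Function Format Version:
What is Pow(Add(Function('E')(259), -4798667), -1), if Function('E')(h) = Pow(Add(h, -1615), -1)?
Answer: Rational(-1356, 6506992453) ≈ -2.0839e-7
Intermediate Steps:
Function('E')(h) = Pow(Add(-1615, h), -1)
Pow(Add(Function('E')(259), -4798667), -1) = Pow(Add(Pow(Add(-1615, 259), -1), -4798667), -1) = Pow(Add(Pow(-1356, -1), -4798667), -1) = Pow(Add(Rational(-1, 1356), -4798667), -1) = Pow(Rational(-6506992453, 1356), -1) = Rational(-1356, 6506992453)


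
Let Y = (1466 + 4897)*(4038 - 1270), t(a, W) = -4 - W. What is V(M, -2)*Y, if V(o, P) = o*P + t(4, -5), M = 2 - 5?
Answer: 123289488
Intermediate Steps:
M = -3
V(o, P) = 1 + P*o (V(o, P) = o*P + (-4 - 1*(-5)) = P*o + (-4 + 5) = P*o + 1 = 1 + P*o)
Y = 17612784 (Y = 6363*2768 = 17612784)
V(M, -2)*Y = (1 - 2*(-3))*17612784 = (1 + 6)*17612784 = 7*17612784 = 123289488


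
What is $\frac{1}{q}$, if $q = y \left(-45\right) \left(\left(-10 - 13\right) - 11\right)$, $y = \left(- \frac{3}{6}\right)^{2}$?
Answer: $\frac{2}{765} \approx 0.0026144$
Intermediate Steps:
$y = \frac{1}{4}$ ($y = \left(\left(-3\right) \frac{1}{6}\right)^{2} = \left(- \frac{1}{2}\right)^{2} = \frac{1}{4} \approx 0.25$)
$q = \frac{765}{2}$ ($q = \frac{1}{4} \left(-45\right) \left(\left(-10 - 13\right) - 11\right) = - \frac{45 \left(-23 - 11\right)}{4} = \left(- \frac{45}{4}\right) \left(-34\right) = \frac{765}{2} \approx 382.5$)
$\frac{1}{q} = \frac{1}{\frac{765}{2}} = \frac{2}{765}$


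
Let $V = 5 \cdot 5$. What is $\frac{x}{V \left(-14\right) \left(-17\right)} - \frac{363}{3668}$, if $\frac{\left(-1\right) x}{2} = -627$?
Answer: $\frac{174273}{1558900} \approx 0.11179$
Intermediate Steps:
$x = 1254$ ($x = \left(-2\right) \left(-627\right) = 1254$)
$V = 25$
$\frac{x}{V \left(-14\right) \left(-17\right)} - \frac{363}{3668} = \frac{1254}{25 \left(-14\right) \left(-17\right)} - \frac{363}{3668} = \frac{1254}{\left(-350\right) \left(-17\right)} - \frac{363}{3668} = \frac{1254}{5950} - \frac{363}{3668} = 1254 \cdot \frac{1}{5950} - \frac{363}{3668} = \frac{627}{2975} - \frac{363}{3668} = \frac{174273}{1558900}$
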